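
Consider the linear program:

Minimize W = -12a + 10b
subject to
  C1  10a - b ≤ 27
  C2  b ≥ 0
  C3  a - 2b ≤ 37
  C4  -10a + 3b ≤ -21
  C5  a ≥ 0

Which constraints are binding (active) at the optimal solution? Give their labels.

Corner points and W = -12a + 10b:
  (27/10, 0) → W = -162/5
  (3, 3) → W = -6
  (21/10, 0) → W = -126/5

The minimum is at (27/10, 0). Substituting into each constraint, equality holds for C1 and C2; the remaining constraints have slack.

C1 and C2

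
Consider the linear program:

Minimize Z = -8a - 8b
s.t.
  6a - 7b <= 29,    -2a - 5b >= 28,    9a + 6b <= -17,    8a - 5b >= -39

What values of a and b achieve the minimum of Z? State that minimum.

a = -51/44, b = -113/22, minimum Z = 554/11

Vertices and Z = -8a - 8b:
  (-51/44, -113/22) → Z = 554/11
  (-209/13, -233/13) → Z = 272
  (-67/10, -73/25) → Z = 1924/25

The binding constraints are 6a - 7b = 29 and -2a - 5b = 28.
Solving simultaneously gives a = -51/44, b = -113/22.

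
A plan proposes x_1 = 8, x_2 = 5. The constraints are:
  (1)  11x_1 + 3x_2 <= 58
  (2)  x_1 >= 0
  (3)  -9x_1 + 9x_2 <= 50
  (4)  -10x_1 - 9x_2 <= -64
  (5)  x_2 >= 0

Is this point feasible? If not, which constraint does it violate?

Constraint (1): 11x_1 + 3x_2 = 103, which is not ≤ 58. All other constraints are satisfied.

not feasible — violates (1)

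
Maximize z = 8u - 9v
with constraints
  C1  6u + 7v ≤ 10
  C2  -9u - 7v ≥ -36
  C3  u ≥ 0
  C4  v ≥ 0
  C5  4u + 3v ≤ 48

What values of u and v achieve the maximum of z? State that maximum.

Extreme points and z = 8u - 9v:
  (0, 10/7) → z = -90/7
  (5/3, 0) → z = 40/3
  (0, 0) → z = 0

The optimum lies where 6u + 7v = 10 and v = 0.
Solving simultaneously gives u = 5/3, v = 0.

u = 5/3, v = 0, maximum z = 40/3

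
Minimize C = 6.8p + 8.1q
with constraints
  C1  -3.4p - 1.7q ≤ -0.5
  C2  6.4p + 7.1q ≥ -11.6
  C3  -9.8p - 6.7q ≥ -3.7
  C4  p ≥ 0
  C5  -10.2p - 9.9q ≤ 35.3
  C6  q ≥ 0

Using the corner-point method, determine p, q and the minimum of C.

The binding constraints are -3.4p - 1.7q = -0.5 and q = 0.
Solving simultaneously gives p = 5/34, q = 0.

p = 5/34, q = 0, minimum C = 1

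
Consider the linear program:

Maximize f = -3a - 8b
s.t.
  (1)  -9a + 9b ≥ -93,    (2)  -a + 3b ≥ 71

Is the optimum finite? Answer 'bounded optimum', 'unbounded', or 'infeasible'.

unbounded

From the feasible point (51, 122/3), moving in the direction (-3, -1) keeps every constraint satisfied while f increases without bound.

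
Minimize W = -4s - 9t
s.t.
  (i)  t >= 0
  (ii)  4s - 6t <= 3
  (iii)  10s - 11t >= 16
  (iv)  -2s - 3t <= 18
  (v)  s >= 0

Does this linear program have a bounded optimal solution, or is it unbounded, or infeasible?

unbounded

From the feasible point (63/16, 17/8), moving in the direction (11, 10) keeps every constraint satisfied while W decreases without bound.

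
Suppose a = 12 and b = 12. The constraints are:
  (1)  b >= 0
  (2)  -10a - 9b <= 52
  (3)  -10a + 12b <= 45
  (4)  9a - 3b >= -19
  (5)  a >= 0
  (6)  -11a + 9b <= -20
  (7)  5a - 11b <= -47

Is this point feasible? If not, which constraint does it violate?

feasible

(1): 12 ≥ 0 ✓
(2): -228 ≤ 52 ✓
(3): 24 ≤ 45 ✓
(4): 72 ≥ -19 ✓
(5): 12 ≥ 0 ✓
(6): -24 ≤ -20 ✓
(7): -72 ≤ -47 ✓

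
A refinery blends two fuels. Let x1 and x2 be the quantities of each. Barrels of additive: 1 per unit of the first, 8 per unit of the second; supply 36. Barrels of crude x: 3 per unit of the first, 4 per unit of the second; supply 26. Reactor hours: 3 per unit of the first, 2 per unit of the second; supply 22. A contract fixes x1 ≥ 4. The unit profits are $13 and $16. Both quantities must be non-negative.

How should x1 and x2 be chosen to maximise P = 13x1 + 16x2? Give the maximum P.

Extreme points and P = 13x1 + 16x2:
  (22/3, 0) → P = 286/3
  (4, 0) → P = 52
  (6, 2) → P = 110
  (4, 7/2) → P = 108

The binding constraints are 3x1 + 4x2 = 26 and 3x1 + 2x2 = 22.
Solving simultaneously gives x1 = 6, x2 = 2.

x1 = 6, x2 = 2, maximum P = 110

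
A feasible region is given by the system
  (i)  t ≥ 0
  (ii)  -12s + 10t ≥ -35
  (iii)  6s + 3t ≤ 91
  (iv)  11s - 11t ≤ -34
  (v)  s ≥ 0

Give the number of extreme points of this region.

The feasible vertices (each the meet of two boundaries and inside every other half-plane) are:
  (899/99, 1205/99)
  (0, 91/3)
  (0, 34/11)

3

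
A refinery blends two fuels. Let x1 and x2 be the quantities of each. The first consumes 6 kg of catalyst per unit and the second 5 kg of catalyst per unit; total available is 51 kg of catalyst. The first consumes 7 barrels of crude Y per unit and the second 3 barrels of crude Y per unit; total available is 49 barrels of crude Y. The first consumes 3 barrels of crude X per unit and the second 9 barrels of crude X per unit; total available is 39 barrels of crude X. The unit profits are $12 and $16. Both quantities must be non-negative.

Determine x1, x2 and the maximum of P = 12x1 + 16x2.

x1 = 6, x2 = 7/3, maximum P = 328/3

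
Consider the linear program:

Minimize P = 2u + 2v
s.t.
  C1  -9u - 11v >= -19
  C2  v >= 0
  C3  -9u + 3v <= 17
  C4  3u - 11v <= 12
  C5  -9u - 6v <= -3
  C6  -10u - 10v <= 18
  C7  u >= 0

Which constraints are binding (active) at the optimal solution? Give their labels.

Corner points and P = 2u + 2v:
  (19/9, 0) → P = 38/9
  (0, 19/11) → P = 38/11
  (1/3, 0) → P = 2/3
  (0, 1/2) → P = 1

The minimum is at (1/3, 0). Substituting into each constraint, equality holds for C2 and C5; the remaining constraints have slack.

C2 and C5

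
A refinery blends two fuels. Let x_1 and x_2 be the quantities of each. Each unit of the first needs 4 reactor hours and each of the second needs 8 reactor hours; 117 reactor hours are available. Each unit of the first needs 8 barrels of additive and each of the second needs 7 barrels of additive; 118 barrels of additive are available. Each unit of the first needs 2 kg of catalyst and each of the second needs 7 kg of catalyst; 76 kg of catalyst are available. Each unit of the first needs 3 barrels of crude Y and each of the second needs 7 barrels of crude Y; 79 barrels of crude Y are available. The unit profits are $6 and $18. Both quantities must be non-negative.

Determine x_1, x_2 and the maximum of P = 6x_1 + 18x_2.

At the optimal vertex, 2x_1 + 7x_2 = 76 and 3x_1 + 7x_2 = 79.
Solving simultaneously gives x_1 = 3, x_2 = 10.

x_1 = 3, x_2 = 10, maximum P = 198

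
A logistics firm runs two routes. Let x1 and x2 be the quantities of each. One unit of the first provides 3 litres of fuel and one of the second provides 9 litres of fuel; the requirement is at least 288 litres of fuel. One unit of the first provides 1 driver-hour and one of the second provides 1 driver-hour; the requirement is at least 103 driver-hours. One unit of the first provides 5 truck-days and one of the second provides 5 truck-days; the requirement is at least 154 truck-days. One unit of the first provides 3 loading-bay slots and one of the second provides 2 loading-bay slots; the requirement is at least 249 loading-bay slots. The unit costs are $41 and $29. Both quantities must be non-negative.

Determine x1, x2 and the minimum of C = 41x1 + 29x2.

Extreme points and C = 41x1 + 29x2:
  (0, 249/2) → C = 7221/2
  (103, 0) → C = 4223
  (43, 60) → C = 3503
The feasible region is unbounded (it extends along (0, 1), (1, 0)), but C strictly increases along every unbounded feasible direction, so there is no improving ray and the minimum is attained at a vertex.

x1 = 43, x2 = 60, minimum C = 3503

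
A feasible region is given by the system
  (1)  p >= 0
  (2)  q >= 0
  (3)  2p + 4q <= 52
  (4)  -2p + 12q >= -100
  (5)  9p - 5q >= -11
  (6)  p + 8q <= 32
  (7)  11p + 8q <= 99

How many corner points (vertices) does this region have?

5

Intersecting each pair of boundary lines and keeping only the points that satisfy every inequality leaves:
  (0, 0)
  (0, 11/5)
  (9, 0)
  (72/77, 299/77)
  (67/10, 253/80)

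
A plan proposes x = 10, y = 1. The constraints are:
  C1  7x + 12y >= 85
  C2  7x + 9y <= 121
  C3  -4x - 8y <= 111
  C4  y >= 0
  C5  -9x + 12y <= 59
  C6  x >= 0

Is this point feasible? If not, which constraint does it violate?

not feasible — violates C1

Constraint C1: 7x + 12y = 82, which is not ≥ 85. All other constraints are satisfied.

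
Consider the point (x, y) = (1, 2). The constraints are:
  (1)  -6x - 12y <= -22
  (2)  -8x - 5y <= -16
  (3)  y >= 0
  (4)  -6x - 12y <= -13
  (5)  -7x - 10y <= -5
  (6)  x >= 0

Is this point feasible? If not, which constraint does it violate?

(1): -30 ≤ -22 ✓
(2): -18 ≤ -16 ✓
(3): 2 ≥ 0 ✓
(4): -30 ≤ -13 ✓
(5): -27 ≤ -5 ✓
(6): 1 ≥ 0 ✓

feasible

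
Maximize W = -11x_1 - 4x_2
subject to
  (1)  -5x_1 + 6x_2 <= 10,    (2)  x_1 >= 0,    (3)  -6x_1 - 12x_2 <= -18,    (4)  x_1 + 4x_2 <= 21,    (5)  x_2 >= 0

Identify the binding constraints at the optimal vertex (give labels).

Feasible corners and W = -11x_1 - 4x_2:
  (0, 5/3) → W = -20/3
  (43/13, 115/26) → W = -703/13
  (0, 3/2) → W = -6
  (3, 0) → W = -33
  (21, 0) → W = -231

The maximum is at (0, 3/2). Substituting into each constraint, equality holds for (2) and (3); the remaining constraints have slack.

(2) and (3)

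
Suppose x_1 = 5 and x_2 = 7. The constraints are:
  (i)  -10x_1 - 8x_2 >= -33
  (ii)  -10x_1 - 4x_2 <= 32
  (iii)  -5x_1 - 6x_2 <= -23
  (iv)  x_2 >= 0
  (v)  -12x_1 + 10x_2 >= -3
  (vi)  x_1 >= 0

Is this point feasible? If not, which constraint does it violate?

Constraint (i): -10x_1 - 8x_2 = -106, which is not ≥ -33. All other constraints are satisfied.

not feasible — violates (i)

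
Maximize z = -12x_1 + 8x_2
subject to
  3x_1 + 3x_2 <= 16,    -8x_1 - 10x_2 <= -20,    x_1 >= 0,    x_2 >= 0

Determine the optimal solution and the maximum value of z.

x_1 = 0, x_2 = 16/3, maximum z = 128/3

Extreme points and z = -12x_1 + 8x_2:
  (0, 16/3) → z = 128/3
  (16/3, 0) → z = -64
  (0, 2) → z = 16
  (5/2, 0) → z = -30

At the optimal vertex, 3x_1 + 3x_2 = 16 and x_1 = 0.
Solving simultaneously gives x_1 = 0, x_2 = 16/3.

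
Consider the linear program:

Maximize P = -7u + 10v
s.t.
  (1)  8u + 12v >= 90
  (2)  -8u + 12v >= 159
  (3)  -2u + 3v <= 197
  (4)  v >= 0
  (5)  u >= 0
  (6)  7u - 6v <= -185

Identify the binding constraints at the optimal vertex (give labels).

(3) and (5)

Corner points and P = -7u + 10v:
  (0, 197/3) → P = 1970/3
  (209/3, 1009/9) → P = 5701/9
  (0, 185/6) → P = 925/3

The maximum is at (0, 197/3). Substituting into each constraint, equality holds for (3) and (5); the remaining constraints have slack.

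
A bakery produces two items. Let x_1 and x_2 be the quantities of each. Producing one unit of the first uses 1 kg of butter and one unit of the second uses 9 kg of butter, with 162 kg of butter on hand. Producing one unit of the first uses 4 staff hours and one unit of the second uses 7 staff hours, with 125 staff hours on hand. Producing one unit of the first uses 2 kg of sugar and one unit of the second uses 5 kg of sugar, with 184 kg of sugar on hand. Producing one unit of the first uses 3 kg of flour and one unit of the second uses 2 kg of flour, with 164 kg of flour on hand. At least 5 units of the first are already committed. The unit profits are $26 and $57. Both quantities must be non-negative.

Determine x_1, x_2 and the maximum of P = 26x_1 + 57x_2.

x_1 = 5, x_2 = 15, maximum P = 985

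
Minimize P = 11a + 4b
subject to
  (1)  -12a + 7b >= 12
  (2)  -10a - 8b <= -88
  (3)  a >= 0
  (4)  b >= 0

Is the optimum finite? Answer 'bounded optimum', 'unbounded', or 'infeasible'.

Extreme points and P = 11a + 4b:
  (260/83, 588/83) → P = 5212/83
  (0, 11) → P = 44
The feasible region has finitely many vertices and no improving ray; the minimum is 44 at (0, 11).

bounded optimum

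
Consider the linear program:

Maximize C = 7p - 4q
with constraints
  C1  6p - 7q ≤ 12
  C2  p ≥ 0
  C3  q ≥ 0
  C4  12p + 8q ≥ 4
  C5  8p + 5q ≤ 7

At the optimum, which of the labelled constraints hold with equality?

Corner points and C = 7p - 4q:
  (0, 1/2) → C = -2
  (0, 7/5) → C = -28/5
  (1/3, 0) → C = 7/3
  (7/8, 0) → C = 49/8

The maximum is at (7/8, 0). Substituting into each constraint, equality holds for C3 and C5; the remaining constraints have slack.

C3 and C5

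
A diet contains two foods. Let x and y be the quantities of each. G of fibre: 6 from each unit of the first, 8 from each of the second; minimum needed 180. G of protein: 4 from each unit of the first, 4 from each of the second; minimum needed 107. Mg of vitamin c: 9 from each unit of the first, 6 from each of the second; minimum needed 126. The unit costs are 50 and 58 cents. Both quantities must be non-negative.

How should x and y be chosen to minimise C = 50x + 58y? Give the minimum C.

Corner points and C = 50x + 58y:
  (0, 107/4) → C = 3103/2
  (30, 0) → C = 1500
  (17, 39/4) → C = 2831/2
The feasible region is unbounded (it extends along (0, 1), (1, 0)), but C strictly increases along every unbounded feasible direction, so there is no improving ray and the minimum is attained at a vertex.

x = 17, y = 39/4, minimum C = 2831/2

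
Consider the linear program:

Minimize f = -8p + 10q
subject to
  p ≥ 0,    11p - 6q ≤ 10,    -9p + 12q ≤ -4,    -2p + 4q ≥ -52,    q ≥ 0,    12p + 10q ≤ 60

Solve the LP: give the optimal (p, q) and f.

The binding constraints are 11p - 6q = 10 and q = 0.
Solving simultaneously gives p = 10/11, q = 0.

p = 10/11, q = 0, minimum f = -80/11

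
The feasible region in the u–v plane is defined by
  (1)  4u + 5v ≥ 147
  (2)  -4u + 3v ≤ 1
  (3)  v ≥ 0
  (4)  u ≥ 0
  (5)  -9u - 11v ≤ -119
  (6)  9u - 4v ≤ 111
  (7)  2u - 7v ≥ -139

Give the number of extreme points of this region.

4

Of the 21 pairwise boundary intersections, those satisfying every inequality are:
  (109/8, 37/2)
  (1143/61, 879/61)
  (205/11, 277/11)
  (1333/55, 1473/55)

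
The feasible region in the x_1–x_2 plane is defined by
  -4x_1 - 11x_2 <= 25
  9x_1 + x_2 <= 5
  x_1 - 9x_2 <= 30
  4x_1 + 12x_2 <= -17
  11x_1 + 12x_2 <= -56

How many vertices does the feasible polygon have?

3

Pairwise boundary intersections that survive every other constraint:
  (-113/4, 8)
  (-316/73, -51/73)
  (-39/7, 37/84)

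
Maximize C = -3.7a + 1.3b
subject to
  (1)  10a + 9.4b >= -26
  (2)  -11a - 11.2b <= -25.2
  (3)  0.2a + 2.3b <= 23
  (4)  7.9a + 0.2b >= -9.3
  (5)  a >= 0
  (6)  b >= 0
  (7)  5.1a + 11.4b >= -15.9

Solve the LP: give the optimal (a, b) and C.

a = 0, b = 10, maximum C = 13

Extreme points and C = -3.7a + 1.3b:
  (0, 9/4) → C = 117/40
  (126/55, 0) → C = -2331/275
  (0, 10) → C = 13
  (115, 0) → C = -851/2

The binding constraints are 0.2a + 2.3b = 23 and a = 0.
Solving simultaneously gives a = 0, b = 10.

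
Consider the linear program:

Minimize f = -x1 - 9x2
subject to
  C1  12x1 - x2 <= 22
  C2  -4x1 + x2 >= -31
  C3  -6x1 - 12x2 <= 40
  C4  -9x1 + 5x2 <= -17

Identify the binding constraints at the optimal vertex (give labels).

Extreme points and f = -x1 - 9x2:
  (112/75, -102/25) → f = 2642/75
  (31/17, -2/17) → f = -13/17
  (2/69, -77/23) → f = 2077/69

The minimum is at (31/17, -2/17). Substituting into each constraint, equality holds for C1 and C4; the remaining constraints have slack.

C1 and C4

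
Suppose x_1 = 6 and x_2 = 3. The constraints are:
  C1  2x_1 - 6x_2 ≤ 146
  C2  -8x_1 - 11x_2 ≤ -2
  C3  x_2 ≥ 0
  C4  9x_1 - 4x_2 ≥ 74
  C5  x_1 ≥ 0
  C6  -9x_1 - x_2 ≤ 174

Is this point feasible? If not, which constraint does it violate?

not feasible — violates C4

Constraint C4: 9x_1 - 4x_2 = 42, which is not ≥ 74. All other constraints are satisfied.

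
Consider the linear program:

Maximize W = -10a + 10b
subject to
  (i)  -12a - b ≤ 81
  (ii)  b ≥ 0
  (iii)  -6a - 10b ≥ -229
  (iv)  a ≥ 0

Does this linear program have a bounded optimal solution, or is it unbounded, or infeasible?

Corner points and W = -10a + 10b:
  (229/6, 0) → W = -1145/3
  (0, 0) → W = 0
  (0, 229/10) → W = 229
The feasible region has finitely many vertices and no improving ray; the maximum is 229 at (0, 229/10).

bounded optimum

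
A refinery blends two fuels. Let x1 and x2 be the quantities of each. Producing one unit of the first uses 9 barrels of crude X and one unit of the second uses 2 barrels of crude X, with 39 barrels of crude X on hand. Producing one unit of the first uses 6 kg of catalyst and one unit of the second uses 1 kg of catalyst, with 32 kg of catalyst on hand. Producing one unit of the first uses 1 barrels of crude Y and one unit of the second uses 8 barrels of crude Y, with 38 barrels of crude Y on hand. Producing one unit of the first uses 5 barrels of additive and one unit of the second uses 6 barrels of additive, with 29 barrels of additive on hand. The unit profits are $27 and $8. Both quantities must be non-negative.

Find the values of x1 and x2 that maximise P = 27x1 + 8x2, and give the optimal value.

Extreme points and P = 27x1 + 8x2:
  (0, 0) → P = 0
  (0, 19/4) → P = 38
  (13/3, 0) → P = 117
  (4, 3/2) → P = 120
  (2/17, 161/34) → P = 698/17

x1 = 4, x2 = 3/2, maximum P = 120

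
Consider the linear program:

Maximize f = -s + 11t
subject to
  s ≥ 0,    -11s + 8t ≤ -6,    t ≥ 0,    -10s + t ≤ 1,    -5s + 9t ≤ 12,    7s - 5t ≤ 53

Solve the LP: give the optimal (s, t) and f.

s = 537/38, t = 349/38, maximum f = 1651/19

Extreme points and f = -s + 11t:
  (6/11, 0) → f = -6/11
  (150/59, 162/59) → f = 1632/59
  (53/7, 0) → f = -53/7
  (537/38, 349/38) → f = 1651/19

The optimum lies where -5s + 9t = 12 and 7s - 5t = 53.
Solving simultaneously gives s = 537/38, t = 349/38.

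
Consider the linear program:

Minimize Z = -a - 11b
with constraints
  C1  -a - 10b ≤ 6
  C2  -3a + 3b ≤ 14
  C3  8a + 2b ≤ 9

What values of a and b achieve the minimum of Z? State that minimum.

a = -1/30, b = 139/30, minimum Z = -764/15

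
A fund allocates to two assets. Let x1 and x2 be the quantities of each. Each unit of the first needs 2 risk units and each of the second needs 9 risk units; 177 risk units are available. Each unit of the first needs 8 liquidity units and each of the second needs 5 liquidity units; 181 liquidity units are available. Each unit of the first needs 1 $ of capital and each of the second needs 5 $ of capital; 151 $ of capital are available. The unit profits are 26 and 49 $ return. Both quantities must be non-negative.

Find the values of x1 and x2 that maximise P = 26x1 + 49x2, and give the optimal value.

Vertices and P = 26x1 + 49x2:
  (0, 0) → P = 0
  (0, 59/3) → P = 2891/3
  (181/8, 0) → P = 2353/4
  (12, 17) → P = 1145

The binding constraints are 2x1 + 9x2 = 177 and 8x1 + 5x2 = 181.
Solving simultaneously gives x1 = 12, x2 = 17.

x1 = 12, x2 = 17, maximum P = 1145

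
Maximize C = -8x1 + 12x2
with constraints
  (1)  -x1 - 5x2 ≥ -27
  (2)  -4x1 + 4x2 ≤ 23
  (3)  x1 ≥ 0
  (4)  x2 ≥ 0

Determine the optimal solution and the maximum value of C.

x1 = 0, x2 = 27/5, maximum C = 324/5

Extreme points and C = -8x1 + 12x2:
  (0, 27/5) → C = 324/5
  (27, 0) → C = -216
  (0, 0) → C = 0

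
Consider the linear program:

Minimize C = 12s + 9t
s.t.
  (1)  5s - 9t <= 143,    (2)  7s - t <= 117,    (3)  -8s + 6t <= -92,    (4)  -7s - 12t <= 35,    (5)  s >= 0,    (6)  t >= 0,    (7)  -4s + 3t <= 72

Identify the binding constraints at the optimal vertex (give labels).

(3) and (6)

Corner points and C = 12s + 9t:
  (305/17, 146/17) → C = 4974/17
  (117/7, 0) → C = 1404/7
  (23/2, 0) → C = 138

The minimum is at (23/2, 0). Substituting into each constraint, equality holds for (3) and (6); the remaining constraints have slack.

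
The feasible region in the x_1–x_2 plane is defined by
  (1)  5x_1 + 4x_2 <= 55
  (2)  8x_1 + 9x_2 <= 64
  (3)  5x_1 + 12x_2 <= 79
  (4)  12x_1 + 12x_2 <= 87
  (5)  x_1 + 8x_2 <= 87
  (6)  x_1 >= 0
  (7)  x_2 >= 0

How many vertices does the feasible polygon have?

5

The feasible vertices (each the meet of two boundaries and inside every other half-plane) are:
  (19/17, 104/17)
  (5/4, 6)
  (0, 79/12)
  (29/4, 0)
  (0, 0)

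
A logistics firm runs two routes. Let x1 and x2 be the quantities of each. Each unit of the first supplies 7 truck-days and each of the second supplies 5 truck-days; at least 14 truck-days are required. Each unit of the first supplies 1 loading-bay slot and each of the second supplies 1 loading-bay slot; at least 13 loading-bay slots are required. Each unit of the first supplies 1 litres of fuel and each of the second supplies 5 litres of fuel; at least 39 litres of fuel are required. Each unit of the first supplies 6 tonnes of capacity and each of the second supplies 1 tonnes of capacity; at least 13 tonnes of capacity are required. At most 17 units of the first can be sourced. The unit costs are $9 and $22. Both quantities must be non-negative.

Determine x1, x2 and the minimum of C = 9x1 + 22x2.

Extreme points and C = 9x1 + 22x2:
  (0, 13) → C = 286
  (13/2, 13/2) → C = 403/2
  (17, 22/5) → C = 1249/5
The feasible region is unbounded (it extends along (0, 1)), but C strictly increases along every unbounded feasible direction, so there is no improving ray and the minimum is attained at a vertex.

x1 = 13/2, x2 = 13/2, minimum C = 403/2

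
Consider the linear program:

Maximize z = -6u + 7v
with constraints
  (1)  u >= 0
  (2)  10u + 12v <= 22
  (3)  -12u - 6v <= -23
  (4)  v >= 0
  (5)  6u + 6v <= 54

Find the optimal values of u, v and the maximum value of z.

u = 12/7, v = 17/42, maximum z = -313/42

Corner points and z = -6u + 7v:
  (12/7, 17/42) → z = -313/42
  (11/5, 0) → z = -66/5
  (23/12, 0) → z = -23/2

At the optimal vertex, 10u + 12v = 22 and -12u - 6v = -23.
Solving simultaneously gives u = 12/7, v = 17/42.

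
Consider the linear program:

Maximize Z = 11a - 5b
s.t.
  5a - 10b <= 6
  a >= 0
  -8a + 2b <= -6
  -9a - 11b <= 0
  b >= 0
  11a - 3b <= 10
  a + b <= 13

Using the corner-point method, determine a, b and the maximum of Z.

Extreme points and Z = 11a - 5b:
  (3/4, 0) → Z = 33/4
  (16/5, 49/5) → Z = -69/5
  (10/11, 0) → Z = 10
  (7/2, 19/2) → Z = -9

a = 10/11, b = 0, maximum Z = 10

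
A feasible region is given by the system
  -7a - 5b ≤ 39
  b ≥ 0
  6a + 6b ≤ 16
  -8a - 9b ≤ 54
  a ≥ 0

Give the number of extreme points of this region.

3

Of the 10 pairwise boundary intersections, those satisfying every inequality are:
  (8/3, 0)
  (0, 0)
  (0, 8/3)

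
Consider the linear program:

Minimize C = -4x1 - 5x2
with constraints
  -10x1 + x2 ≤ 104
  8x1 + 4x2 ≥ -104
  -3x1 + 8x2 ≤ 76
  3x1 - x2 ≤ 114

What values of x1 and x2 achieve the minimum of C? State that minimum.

Extreme points and C = -4x1 - 5x2:
  (-65/6, -13/3) → C = 65
  (-108/11, 64/11) → C = 112/11
  (88/5, -306/5) → C = 1178/5
  (988/21, 190/7) → C = -6802/21

x1 = 988/21, x2 = 190/7, minimum C = -6802/21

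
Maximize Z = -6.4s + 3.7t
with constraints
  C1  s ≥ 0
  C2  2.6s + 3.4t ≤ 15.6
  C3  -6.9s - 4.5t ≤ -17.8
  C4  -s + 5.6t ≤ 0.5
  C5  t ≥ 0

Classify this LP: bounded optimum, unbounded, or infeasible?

bounded optimum

Corner points and Z = -6.4s + 3.7t:
  (4283/898, 845/898) → Z = -242847/8980
  (6, 0) → Z = -38.4
  (9743/4314, 2125/4314) → Z = -544927/43140
  (178/69, 0) → Z = -5696/345
The feasible region has finitely many vertices and no improving ray; the maximum is -544927/43140 at (9743/4314, 2125/4314).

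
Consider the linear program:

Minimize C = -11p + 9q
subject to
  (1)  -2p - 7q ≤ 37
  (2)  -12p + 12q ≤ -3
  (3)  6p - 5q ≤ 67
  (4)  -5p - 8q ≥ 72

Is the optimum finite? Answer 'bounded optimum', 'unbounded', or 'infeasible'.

infeasible

The boundaries -2p - 7q = 37 and -12p + 12q = -3 meet at (-47/12, -25/6), but that point violates -5p - 8q ≥ 72. Every candidate vertex is excluded by some other constraint, so the feasible region is empty.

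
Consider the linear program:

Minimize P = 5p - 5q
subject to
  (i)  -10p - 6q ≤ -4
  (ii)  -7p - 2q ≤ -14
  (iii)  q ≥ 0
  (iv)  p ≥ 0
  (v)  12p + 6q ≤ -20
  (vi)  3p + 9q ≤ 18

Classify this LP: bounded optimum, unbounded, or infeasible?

The boundaries -7p - 2q = -14 and q = 0 meet at (2, 0), but that point violates 12p + 6q ≤ -20. Every candidate vertex is excluded by some other constraint, so the feasible region is empty.

infeasible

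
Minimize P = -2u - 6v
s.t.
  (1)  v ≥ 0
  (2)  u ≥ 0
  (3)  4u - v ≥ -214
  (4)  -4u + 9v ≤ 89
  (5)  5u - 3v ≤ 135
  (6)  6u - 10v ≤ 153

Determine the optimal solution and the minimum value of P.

Extreme points and P = -2u - 6v:
  (0, 0) → P = 0
  (51/2, 0) → P = -51
  (0, 89/9) → P = -178/3
  (494/11, 985/33) → P = -2958/11
  (891/32, 45/32) → P = -513/8

The binding constraints are -4u + 9v = 89 and 5u - 3v = 135.
Solving simultaneously gives u = 494/11, v = 985/33.

u = 494/11, v = 985/33, minimum P = -2958/11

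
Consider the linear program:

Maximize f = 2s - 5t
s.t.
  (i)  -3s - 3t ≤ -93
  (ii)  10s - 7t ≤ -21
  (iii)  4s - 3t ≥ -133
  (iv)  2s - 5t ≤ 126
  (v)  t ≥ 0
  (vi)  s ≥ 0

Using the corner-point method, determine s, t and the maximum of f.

s = 196/17, t = 331/17, maximum f = -1263/17

Vertices and f = 2s - 5t:
  (196/17, 331/17) → f = -1263/17
  (0, 31) → f = -155
  (434, 623) → f = -2247
  (0, 133/3) → f = -665/3

At the optimal vertex, -3s - 3t = -93 and 10s - 7t = -21.
Solving simultaneously gives s = 196/17, t = 331/17.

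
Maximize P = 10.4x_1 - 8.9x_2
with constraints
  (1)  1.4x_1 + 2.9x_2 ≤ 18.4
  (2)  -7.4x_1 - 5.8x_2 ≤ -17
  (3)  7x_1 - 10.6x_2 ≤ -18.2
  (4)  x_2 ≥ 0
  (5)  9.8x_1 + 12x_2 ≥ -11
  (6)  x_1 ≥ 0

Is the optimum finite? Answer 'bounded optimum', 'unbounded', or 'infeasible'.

Corner points and P = 10.4x_1 - 8.9x_2:
  (7113/1757, 1102/251) → P = 26603/8785
  (0, 184/29) → P = -8188/145
  (311/496, 1057/496) → P = -61729/4960
  (0, 85/29) → P = -1513/58
The feasible region has finitely many vertices and no improving ray; the maximum is 26603/8785 at (7113/1757, 1102/251).

bounded optimum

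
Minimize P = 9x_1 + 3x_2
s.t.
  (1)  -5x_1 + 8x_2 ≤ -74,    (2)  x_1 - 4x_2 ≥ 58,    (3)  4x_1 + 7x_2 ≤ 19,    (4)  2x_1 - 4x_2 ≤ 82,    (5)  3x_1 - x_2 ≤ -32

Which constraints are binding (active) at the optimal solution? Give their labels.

Vertices and P = 9x_1 + 3x_2:
  (-90, -131/2) → P = -2013/2
  (-330/19, -382/19) → P = -4116/19
  (-21, -31) → P = -282

The minimum is at (-90, -131/2). Substituting into each constraint, equality holds for (1) and (4); the remaining constraints have slack.

(1) and (4)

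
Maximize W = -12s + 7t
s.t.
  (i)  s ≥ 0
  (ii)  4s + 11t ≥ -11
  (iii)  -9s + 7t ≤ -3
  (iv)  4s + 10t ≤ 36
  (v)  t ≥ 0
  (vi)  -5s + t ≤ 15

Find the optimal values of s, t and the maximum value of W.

Corner points and W = -12s + 7t:
  (141/59, 156/59) → W = -600/59
  (1/3, 0) → W = -4
  (9, 0) → W = -108

At the optimal vertex, -9s + 7t = -3 and t = 0.
Solving simultaneously gives s = 1/3, t = 0.

s = 1/3, t = 0, maximum W = -4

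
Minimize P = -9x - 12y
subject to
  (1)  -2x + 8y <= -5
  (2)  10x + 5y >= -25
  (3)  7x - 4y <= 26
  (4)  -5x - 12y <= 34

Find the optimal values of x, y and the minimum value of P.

Extreme points and P = -9x - 12y:
  (-35/18, -10/9) → P = 185/6
  (47/12, 17/48) → P = -79/2
  (-26/19, -43/19) → P = 750/19
  (22/13, -46/13) → P = 354/13

The binding constraints are -2x + 8y = -5 and 7x - 4y = 26.
Solving simultaneously gives x = 47/12, y = 17/48.

x = 47/12, y = 17/48, minimum P = -79/2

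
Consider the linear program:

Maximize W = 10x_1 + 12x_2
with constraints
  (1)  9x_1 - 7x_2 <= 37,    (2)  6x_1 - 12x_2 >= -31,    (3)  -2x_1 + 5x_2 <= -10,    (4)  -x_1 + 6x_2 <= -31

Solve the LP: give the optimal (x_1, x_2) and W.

Corner points and W = 10x_1 + 12x_2:
  (5/47, -242/47) → W = -2854/47
  (-275/6, -61/3) → W = -2107/3
  (-95/7, -52/7) → W = -1574/7
The feasible region is unbounded (it extends along (-2, -1), (-7, -9)), but W strictly decreases along every unbounded feasible direction, so there is no improving ray and the maximum is attained at a vertex.

The optimum lies where 9x_1 - 7x_2 = 37 and -x_1 + 6x_2 = -31.
Solving simultaneously gives x_1 = 5/47, x_2 = -242/47.

x_1 = 5/47, x_2 = -242/47, maximum W = -2854/47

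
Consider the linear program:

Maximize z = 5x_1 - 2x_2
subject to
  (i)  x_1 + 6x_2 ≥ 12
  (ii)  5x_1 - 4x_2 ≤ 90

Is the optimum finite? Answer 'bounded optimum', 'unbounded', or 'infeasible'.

From the feasible point (294/17, -15/17), moving in the direction (4, 5) keeps every constraint satisfied while z increases without bound.

unbounded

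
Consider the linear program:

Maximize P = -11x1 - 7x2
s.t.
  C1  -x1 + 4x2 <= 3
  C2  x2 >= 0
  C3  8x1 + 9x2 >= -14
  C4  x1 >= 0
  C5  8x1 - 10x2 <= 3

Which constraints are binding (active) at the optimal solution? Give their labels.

Feasible corners and P = -11x1 - 7x2:
  (0, 3/4) → P = -21/4
  (21/11, 27/22) → P = -651/22
  (0, 0) → P = 0
  (3/8, 0) → P = -33/8

The maximum is at (0, 0). Substituting into each constraint, equality holds for C2 and C4; the remaining constraints have slack.

C2 and C4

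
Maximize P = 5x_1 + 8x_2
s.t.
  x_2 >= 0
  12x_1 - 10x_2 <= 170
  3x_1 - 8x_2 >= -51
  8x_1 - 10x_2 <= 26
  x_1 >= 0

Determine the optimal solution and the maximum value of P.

x_1 = 359/17, x_2 = 243/17, maximum P = 3739/17

Vertices and P = 5x_1 + 8x_2:
  (13/4, 0) → P = 65/4
  (0, 0) → P = 0
  (359/17, 243/17) → P = 3739/17
  (0, 51/8) → P = 51

At the optimal vertex, 3x_1 - 8x_2 = -51 and 8x_1 - 10x_2 = 26.
Solving simultaneously gives x_1 = 359/17, x_2 = 243/17.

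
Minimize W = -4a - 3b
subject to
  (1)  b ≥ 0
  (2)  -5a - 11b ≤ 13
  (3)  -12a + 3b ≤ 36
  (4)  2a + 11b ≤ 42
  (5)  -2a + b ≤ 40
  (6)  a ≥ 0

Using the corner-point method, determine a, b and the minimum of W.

a = 21, b = 0, minimum W = -84

Feasible corners and W = -4a - 3b:
  (21, 0) → W = -84
  (0, 0) → W = 0
  (0, 42/11) → W = -126/11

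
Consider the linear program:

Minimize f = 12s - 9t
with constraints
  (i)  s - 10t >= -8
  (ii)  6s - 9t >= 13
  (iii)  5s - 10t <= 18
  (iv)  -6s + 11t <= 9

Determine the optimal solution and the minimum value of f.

s = -32/15, t = -43/15, minimum f = 1/5

Feasible corners and f = 12s - 9t:
  (202/51, 61/51) → f = 625/17
  (13/2, 29/20) → f = 1299/20
  (-32/15, -43/15) → f = 1/5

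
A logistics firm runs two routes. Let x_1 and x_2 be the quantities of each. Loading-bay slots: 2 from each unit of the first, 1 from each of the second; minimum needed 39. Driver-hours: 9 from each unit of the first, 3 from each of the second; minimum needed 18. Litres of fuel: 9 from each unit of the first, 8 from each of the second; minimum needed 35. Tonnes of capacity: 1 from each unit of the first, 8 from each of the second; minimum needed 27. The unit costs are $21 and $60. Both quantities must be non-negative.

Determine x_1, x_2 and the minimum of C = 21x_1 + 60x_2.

x_1 = 19, x_2 = 1, minimum C = 459

Vertices and C = 21x_1 + 60x_2:
  (0, 39) → C = 2340
  (27, 0) → C = 567
  (19, 1) → C = 459
The feasible region is unbounded (it extends along (0, 1), (1, 0)), but C strictly increases along every unbounded feasible direction, so there is no improving ray and the minimum is attained at a vertex.

The optimum lies where 2x_1 + x_2 = 39 and x_1 + 8x_2 = 27.
Solving simultaneously gives x_1 = 19, x_2 = 1.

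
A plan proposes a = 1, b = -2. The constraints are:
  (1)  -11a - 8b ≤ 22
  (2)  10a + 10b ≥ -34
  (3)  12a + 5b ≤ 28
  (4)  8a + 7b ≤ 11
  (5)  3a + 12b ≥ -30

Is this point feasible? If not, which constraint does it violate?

(1): 5 ≤ 22 ✓
(2): -10 ≥ -34 ✓
(3): 2 ≤ 28 ✓
(4): -6 ≤ 11 ✓
(5): -21 ≥ -30 ✓

feasible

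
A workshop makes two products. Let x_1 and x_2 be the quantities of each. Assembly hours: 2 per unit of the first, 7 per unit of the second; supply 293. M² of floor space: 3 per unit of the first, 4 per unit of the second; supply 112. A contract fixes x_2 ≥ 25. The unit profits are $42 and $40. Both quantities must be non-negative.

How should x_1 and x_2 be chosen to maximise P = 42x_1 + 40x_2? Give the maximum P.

x_1 = 4, x_2 = 25, maximum P = 1168

Vertices and P = 42x_1 + 40x_2:
  (0, 28) → P = 1120
  (0, 25) → P = 1000
  (4, 25) → P = 1168

The optimum lies where 3x_1 + 4x_2 = 112 and x_2 = 25.
Solving simultaneously gives x_1 = 4, x_2 = 25.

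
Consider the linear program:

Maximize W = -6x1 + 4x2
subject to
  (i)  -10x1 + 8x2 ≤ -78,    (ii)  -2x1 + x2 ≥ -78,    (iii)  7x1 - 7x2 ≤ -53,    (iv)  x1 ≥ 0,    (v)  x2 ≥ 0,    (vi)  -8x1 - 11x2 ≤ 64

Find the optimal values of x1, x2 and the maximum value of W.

x1 = 485/7, x2 = 538/7, maximum W = -758/7

The optimum lies where -10x1 + 8x2 = -78 and 7x1 - 7x2 = -53.
Solving simultaneously gives x1 = 485/7, x2 = 538/7.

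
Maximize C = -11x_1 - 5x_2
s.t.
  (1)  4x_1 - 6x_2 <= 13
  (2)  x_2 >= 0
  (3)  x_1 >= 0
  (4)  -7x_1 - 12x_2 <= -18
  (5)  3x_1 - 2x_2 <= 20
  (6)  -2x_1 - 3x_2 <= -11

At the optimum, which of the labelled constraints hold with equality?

Feasible corners and C = -11x_1 - 5x_2:
  (47/5, 41/10) → C = -1239/10
  (35/8, 3/4) → C = -415/8
  (0, 11/3) → C = -55/3
The feasible region is unbounded (it extends along (0, 1), (2, 3)), but C strictly decreases along every unbounded feasible direction, so there is no improving ray and the maximum is attained at a vertex.

The maximum is at (0, 11/3). Substituting into each constraint, equality holds for (3) and (6); the remaining constraints have slack.

(3) and (6)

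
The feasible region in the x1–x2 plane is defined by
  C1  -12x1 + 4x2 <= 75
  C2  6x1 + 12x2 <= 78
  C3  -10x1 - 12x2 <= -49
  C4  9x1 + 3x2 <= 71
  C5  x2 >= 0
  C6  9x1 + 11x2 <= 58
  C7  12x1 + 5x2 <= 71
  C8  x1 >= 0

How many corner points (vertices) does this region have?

Intersecting each pair of boundary lines and keeping only the points that satisfy every inequality leaves:
  (49/10, 0)
  (0, 49/12)
  (71/12, 0)
  (491/87, 19/29)
  (0, 58/11)

5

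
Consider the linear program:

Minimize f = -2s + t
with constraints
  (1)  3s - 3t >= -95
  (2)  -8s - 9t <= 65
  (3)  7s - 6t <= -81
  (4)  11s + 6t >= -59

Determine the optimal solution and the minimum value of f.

s = 109, t = 422/3, minimum f = -232/3

Feasible corners and f = -2s + t:
  (109, 422/3) → f = -232/3
  (-249/17, 868/51) → f = 2362/51
  (-70/9, 239/54) → f = 1079/54

At the optimal vertex, 3s - 3t = -95 and 7s - 6t = -81.
Solving simultaneously gives s = 109, t = 422/3.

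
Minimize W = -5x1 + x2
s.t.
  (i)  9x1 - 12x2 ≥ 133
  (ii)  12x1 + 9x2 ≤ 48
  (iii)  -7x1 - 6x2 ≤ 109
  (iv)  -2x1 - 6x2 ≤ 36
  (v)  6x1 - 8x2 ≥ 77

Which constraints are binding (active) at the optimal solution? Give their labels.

(ii) and (iv)

Corner points and W = -5x1 + x2:
  (197/25, -388/75) → W = -3343/75
  (61/13, -295/39) → W = -1210/39
  (34/3, -88/9) → W = -598/9

The minimum is at (34/3, -88/9). Substituting into each constraint, equality holds for (ii) and (iv); the remaining constraints have slack.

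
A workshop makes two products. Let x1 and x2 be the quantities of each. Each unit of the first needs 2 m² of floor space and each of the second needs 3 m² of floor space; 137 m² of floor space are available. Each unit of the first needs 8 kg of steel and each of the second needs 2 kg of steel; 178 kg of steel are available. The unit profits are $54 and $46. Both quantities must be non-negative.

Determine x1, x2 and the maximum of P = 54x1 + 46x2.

Extreme points and P = 54x1 + 46x2:
  (0, 0) → P = 0
  (0, 137/3) → P = 6302/3
  (89/4, 0) → P = 2403/2
  (13, 37) → P = 2404

x1 = 13, x2 = 37, maximum P = 2404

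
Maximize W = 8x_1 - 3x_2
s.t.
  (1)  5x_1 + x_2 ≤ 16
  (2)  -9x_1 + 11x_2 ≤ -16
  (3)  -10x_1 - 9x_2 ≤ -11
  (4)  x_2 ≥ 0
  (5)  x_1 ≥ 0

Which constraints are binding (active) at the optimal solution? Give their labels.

Extreme points and W = 8x_1 - 3x_2:
  (3, 1) → W = 21
  (16/5, 0) → W = 128/5
  (16/9, 0) → W = 128/9

The maximum is at (16/5, 0). Substituting into each constraint, equality holds for (1) and (4); the remaining constraints have slack.

(1) and (4)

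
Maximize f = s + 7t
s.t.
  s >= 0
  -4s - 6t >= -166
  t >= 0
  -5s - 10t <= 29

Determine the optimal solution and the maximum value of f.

s = 0, t = 83/3, maximum f = 581/3

Corner points and f = s + 7t:
  (0, 83/3) → f = 581/3
  (0, 0) → f = 0
  (83/2, 0) → f = 83/2

The binding constraints are s = 0 and -4s - 6t = -166.
Solving simultaneously gives s = 0, t = 83/3.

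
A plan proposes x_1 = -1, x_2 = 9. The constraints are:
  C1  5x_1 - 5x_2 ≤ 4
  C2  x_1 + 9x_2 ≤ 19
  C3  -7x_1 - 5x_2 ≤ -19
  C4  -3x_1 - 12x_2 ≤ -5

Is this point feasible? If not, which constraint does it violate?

Constraint C2: x_1 + 9x_2 = 80, which is not ≤ 19. All other constraints are satisfied.

not feasible — violates C2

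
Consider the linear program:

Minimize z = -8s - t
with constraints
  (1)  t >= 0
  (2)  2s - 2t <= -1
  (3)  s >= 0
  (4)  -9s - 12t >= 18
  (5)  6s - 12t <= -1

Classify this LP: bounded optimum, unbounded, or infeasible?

infeasible

The boundaries t = 0 and -9s - 12t = 18 meet at (-2, 0), but that point violates s ≥ 0. Every candidate vertex is excluded by some other constraint, so the feasible region is empty.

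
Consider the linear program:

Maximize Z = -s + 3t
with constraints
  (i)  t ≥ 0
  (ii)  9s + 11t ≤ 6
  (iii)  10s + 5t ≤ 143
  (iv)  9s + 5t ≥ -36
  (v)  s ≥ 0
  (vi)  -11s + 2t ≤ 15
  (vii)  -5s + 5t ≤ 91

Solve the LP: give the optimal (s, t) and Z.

Corner points and Z = -s + 3t:
  (2/3, 0) → Z = -2/3
  (0, 0) → Z = 0
  (0, 6/11) → Z = 18/11

The binding constraints are 9s + 11t = 6 and s = 0.
Solving simultaneously gives s = 0, t = 6/11.

s = 0, t = 6/11, maximum Z = 18/11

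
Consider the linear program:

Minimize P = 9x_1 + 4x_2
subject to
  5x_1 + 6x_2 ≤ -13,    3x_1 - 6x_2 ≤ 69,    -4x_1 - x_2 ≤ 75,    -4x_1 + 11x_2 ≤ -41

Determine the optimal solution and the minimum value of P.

Vertices and P = 9x_1 + 4x_2:
  (7, -8) → P = 31
  (103/79, -257/79) → P = -101/79
  (-127/9, -167/9) → P = -1811/9
  (-49/3, -29/3) → P = -557/3

At the optimal vertex, 3x_1 - 6x_2 = 69 and -4x_1 - x_2 = 75.
Solving simultaneously gives x_1 = -127/9, x_2 = -167/9.

x_1 = -127/9, x_2 = -167/9, minimum P = -1811/9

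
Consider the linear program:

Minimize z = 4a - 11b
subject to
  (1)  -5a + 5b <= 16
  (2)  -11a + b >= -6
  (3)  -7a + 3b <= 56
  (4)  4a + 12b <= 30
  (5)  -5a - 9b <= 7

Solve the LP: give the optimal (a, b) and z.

Extreme points and z = 4a - 11b:
  (-21/40, 107/40) → z = -1261/40
  (-179/70, 9/14) → z = -173/10
  (3/4, 9/4) → z = -87/4
  (47/104, -107/104) → z = 105/8

The optimum lies where -5a + 5b = 16 and 4a + 12b = 30.
Solving simultaneously gives a = -21/40, b = 107/40.

a = -21/40, b = 107/40, minimum z = -1261/40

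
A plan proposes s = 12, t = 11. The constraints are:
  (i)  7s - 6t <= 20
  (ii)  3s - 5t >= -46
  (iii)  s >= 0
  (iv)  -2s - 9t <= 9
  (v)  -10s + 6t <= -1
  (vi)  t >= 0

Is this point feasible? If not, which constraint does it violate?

feasible

(i): 18 ≤ 20 ✓
(ii): -19 ≥ -46 ✓
(iii): 12 ≥ 0 ✓
(iv): -123 ≤ 9 ✓
(v): -54 ≤ -1 ✓
(vi): 11 ≥ 0 ✓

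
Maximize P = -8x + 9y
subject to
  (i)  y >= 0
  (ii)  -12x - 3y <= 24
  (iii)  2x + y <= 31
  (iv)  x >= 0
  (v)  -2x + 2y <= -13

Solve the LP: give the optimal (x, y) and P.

x = 25/2, y = 6, maximum P = -46

Extreme points and P = -8x + 9y:
  (31/2, 0) → P = -124
  (13/2, 0) → P = -52
  (25/2, 6) → P = -46

The optimum lies where 2x + y = 31 and -2x + 2y = -13.
Solving simultaneously gives x = 25/2, y = 6.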